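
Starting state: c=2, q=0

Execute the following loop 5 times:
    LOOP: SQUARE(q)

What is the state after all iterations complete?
c=2, q=0

Iteration trace:
Start: c=2, q=0
After iteration 1: c=2, q=0
After iteration 2: c=2, q=0
After iteration 3: c=2, q=0
After iteration 4: c=2, q=0
After iteration 5: c=2, q=0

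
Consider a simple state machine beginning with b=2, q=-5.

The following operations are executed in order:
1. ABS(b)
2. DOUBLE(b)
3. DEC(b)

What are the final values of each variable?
{b: 3, q: -5}

Step-by-step execution:
Initial: b=2, q=-5
After step 1 (ABS(b)): b=2, q=-5
After step 2 (DOUBLE(b)): b=4, q=-5
After step 3 (DEC(b)): b=3, q=-5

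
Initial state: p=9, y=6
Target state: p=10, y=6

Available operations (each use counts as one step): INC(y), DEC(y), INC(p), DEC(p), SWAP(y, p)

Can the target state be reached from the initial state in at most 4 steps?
Yes

Path (1 step): INC(p)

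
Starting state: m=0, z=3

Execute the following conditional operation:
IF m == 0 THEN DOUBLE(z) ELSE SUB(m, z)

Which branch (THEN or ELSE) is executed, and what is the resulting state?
Branch: THEN, Final state: m=0, z=6

Evaluating condition: m == 0
m = 0
Condition is True, so THEN branch executes
After DOUBLE(z): m=0, z=6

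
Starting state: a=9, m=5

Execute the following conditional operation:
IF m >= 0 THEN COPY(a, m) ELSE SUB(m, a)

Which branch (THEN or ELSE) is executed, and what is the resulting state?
Branch: THEN, Final state: a=5, m=5

Evaluating condition: m >= 0
m = 5
Condition is True, so THEN branch executes
After COPY(a, m): a=5, m=5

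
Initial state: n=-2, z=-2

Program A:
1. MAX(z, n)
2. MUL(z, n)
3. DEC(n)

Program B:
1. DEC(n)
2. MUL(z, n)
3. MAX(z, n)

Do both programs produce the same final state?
No

Program A final state: n=-3, z=4
Program B final state: n=-3, z=6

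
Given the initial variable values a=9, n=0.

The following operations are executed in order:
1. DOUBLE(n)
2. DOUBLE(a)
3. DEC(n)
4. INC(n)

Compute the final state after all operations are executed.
{a: 18, n: 0}

Step-by-step execution:
Initial: a=9, n=0
After step 1 (DOUBLE(n)): a=9, n=0
After step 2 (DOUBLE(a)): a=18, n=0
After step 3 (DEC(n)): a=18, n=-1
After step 4 (INC(n)): a=18, n=0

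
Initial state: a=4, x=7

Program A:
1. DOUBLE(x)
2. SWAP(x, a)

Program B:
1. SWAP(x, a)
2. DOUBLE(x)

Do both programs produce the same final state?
No

Program A final state: a=14, x=4
Program B final state: a=7, x=8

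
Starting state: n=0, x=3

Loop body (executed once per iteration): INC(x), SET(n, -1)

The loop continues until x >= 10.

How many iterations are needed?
7

Tracing iterations:
Initial: n=0, x=3
After iteration 1: n=-1, x=4
After iteration 2: n=-1, x=5
After iteration 3: n=-1, x=6
After iteration 4: n=-1, x=7
After iteration 5: n=-1, x=8
After iteration 6: n=-1, x=9
After iteration 7: n=-1, x=10
x >= 10 now holds, so the loop exits after 7 iterations.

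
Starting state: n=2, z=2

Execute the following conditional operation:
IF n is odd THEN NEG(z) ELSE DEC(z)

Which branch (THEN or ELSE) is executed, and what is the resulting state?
Branch: ELSE, Final state: n=2, z=1

Evaluating condition: n is odd
Condition is False, so ELSE branch executes
After DEC(z): n=2, z=1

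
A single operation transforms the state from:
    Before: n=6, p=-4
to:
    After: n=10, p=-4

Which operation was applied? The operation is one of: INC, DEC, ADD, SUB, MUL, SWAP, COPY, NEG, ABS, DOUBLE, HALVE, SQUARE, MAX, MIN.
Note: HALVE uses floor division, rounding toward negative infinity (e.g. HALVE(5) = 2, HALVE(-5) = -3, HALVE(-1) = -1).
SUB(n, p)

Analyzing the change:
Before: n=6, p=-4
After: n=10, p=-4
Variable n changed from 6 to 10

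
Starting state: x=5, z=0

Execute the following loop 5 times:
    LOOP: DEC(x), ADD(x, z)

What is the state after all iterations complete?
x=0, z=0

Iteration trace:
Start: x=5, z=0
After iteration 1: x=4, z=0
After iteration 2: x=3, z=0
After iteration 3: x=2, z=0
After iteration 4: x=1, z=0
After iteration 5: x=0, z=0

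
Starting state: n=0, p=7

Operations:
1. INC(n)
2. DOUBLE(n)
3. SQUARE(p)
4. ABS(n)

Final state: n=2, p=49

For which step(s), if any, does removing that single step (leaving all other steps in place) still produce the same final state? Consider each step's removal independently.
Step(s) 4

Testing removal of each single step:
Without step 1: final = n=0, p=49 (different)
Without step 2: final = n=1, p=49 (different)
Without step 3: final = n=2, p=7 (different)
Without step 4: final = n=2, p=49 (same)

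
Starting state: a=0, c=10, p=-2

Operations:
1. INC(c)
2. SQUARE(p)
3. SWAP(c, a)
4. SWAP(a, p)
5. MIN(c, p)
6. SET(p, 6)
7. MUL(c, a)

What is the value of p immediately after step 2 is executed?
p = 4

Tracing p through execution:
Initial: p = -2
After step 1 (INC(c)): p = -2
After step 2 (SQUARE(p)): p = 4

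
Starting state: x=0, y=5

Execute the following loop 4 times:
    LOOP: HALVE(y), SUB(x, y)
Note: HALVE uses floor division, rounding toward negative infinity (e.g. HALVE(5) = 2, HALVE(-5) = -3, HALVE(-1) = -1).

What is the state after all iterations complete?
x=-3, y=0

Iteration trace:
Start: x=0, y=5
After iteration 1: x=-2, y=2
After iteration 2: x=-3, y=1
After iteration 3: x=-3, y=0
After iteration 4: x=-3, y=0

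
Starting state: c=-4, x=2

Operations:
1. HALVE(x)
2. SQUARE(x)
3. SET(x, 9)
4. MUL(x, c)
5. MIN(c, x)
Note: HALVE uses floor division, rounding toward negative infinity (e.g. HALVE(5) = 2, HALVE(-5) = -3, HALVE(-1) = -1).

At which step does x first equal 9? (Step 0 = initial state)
Step 3

Tracing x:
Initial: x = 2
After step 1: x = 1
After step 2: x = 1
After step 3: x = 9 ← first occurrence
After step 4: x = -36
After step 5: x = -36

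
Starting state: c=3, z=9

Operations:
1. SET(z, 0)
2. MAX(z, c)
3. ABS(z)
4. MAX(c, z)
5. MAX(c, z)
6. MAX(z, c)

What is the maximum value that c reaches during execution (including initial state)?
3

Values of c at each step:
Initial: c = 3 ← maximum
After step 1: c = 3
After step 2: c = 3
After step 3: c = 3
After step 4: c = 3
After step 5: c = 3
After step 6: c = 3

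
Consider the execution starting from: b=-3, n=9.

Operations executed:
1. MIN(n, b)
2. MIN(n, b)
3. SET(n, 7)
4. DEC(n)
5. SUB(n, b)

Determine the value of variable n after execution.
n = 9

Tracing execution:
Step 1: MIN(n, b) → n = -3
Step 2: MIN(n, b) → n = -3
Step 3: SET(n, 7) → n = 7
Step 4: DEC(n) → n = 6
Step 5: SUB(n, b) → n = 9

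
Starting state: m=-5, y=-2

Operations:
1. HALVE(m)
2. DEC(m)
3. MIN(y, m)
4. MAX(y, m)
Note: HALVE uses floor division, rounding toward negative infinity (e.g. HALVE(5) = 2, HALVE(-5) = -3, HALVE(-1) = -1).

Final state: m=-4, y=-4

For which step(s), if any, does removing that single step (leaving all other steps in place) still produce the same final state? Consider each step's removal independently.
Step(s) 4

Testing removal of each single step:
Without step 1: final = m=-6, y=-6 (different)
Without step 2: final = m=-3, y=-3 (different)
Without step 3: final = m=-4, y=-2 (different)
Without step 4: final = m=-4, y=-4 (same)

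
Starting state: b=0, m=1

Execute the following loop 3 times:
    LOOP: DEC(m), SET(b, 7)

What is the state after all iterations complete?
b=7, m=-2

Iteration trace:
Start: b=0, m=1
After iteration 1: b=7, m=0
After iteration 2: b=7, m=-1
After iteration 3: b=7, m=-2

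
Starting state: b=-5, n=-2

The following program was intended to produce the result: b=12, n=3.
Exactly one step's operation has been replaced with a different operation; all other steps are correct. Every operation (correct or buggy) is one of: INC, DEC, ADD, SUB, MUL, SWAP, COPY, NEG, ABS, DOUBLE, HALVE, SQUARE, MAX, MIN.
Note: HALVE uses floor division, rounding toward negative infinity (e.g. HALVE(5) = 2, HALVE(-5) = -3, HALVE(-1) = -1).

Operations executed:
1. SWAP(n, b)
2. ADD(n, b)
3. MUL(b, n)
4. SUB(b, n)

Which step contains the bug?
Step 1

Trace with buggy code:
Initial: b=-5, n=-2
After step 1: b=-2, n=-5
After step 2: b=-2, n=-7
After step 3: b=14, n=-7
After step 4: b=21, n=-7
Actual final b=21, n=-7 ≠ expected b=12, n=3.
Step 1 is the only position where a single-operation replacement can produce the expected result.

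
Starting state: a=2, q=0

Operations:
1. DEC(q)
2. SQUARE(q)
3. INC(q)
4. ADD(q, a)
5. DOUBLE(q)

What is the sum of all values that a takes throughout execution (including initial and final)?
12

Values of a at each step:
Initial: a = 2
After step 1: a = 2
After step 2: a = 2
After step 3: a = 2
After step 4: a = 2
After step 5: a = 2
Sum = 2 + 2 + 2 + 2 + 2 + 2 = 12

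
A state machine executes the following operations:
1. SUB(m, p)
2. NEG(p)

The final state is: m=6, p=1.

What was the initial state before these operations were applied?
m=5, p=-1

Working backwards:
Final state: m=6, p=1
Before step 2 (NEG(p)): m=6, p=-1
Before step 1 (SUB(m, p)): m=5, p=-1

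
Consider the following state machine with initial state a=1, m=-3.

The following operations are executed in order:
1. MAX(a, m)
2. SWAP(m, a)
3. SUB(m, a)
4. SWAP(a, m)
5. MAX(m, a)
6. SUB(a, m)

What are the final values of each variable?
{a: 0, m: 4}

Step-by-step execution:
Initial: a=1, m=-3
After step 1 (MAX(a, m)): a=1, m=-3
After step 2 (SWAP(m, a)): a=-3, m=1
After step 3 (SUB(m, a)): a=-3, m=4
After step 4 (SWAP(a, m)): a=4, m=-3
After step 5 (MAX(m, a)): a=4, m=4
After step 6 (SUB(a, m)): a=0, m=4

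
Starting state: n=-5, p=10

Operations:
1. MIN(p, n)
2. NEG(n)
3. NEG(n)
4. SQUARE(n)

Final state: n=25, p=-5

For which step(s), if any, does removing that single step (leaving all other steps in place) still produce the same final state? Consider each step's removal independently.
Step(s) 2, 3

Testing removal of each single step:
Without step 1: final = n=25, p=10 (different)
Without step 2: final = n=25, p=-5 (same)
Without step 3: final = n=25, p=-5 (same)
Without step 4: final = n=-5, p=-5 (different)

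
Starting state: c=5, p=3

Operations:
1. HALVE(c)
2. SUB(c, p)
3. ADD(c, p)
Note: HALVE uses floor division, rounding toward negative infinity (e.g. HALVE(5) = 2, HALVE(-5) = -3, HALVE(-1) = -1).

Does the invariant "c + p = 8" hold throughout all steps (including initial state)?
No, violated after step 1

The invariant is violated after step 1.

State at each step:
Initial: c=5, p=3
After step 1: c=2, p=3
After step 2: c=-1, p=3
After step 3: c=2, p=3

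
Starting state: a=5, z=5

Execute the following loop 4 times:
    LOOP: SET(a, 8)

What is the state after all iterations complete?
a=8, z=5

Iteration trace:
Start: a=5, z=5
After iteration 1: a=8, z=5
After iteration 2: a=8, z=5
After iteration 3: a=8, z=5
After iteration 4: a=8, z=5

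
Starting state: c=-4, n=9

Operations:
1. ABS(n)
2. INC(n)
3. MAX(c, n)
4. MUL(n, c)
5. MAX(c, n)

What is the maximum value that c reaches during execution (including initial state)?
100

Values of c at each step:
Initial: c = -4
After step 1: c = -4
After step 2: c = -4
After step 3: c = 10
After step 4: c = 10
After step 5: c = 100 ← maximum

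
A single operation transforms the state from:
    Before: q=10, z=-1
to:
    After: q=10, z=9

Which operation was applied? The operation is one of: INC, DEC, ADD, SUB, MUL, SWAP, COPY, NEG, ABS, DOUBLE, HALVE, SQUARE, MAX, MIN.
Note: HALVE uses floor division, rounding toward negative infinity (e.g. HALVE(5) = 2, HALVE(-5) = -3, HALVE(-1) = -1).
ADD(z, q)

Analyzing the change:
Before: q=10, z=-1
After: q=10, z=9
Variable z changed from -1 to 9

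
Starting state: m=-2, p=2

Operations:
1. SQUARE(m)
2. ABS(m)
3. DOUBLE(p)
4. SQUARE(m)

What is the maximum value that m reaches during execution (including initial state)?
16

Values of m at each step:
Initial: m = -2
After step 1: m = 4
After step 2: m = 4
After step 3: m = 4
After step 4: m = 16 ← maximum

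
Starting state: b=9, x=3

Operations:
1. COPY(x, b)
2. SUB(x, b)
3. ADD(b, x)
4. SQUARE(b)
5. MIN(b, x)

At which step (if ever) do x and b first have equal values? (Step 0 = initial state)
Step 1

x and b first become equal after step 1.

Comparing values at each step:
Initial: x=3, b=9
After step 1: x=9, b=9 ← equal!
After step 2: x=0, b=9
After step 3: x=0, b=9
After step 4: x=0, b=81
After step 5: x=0, b=0 ← equal!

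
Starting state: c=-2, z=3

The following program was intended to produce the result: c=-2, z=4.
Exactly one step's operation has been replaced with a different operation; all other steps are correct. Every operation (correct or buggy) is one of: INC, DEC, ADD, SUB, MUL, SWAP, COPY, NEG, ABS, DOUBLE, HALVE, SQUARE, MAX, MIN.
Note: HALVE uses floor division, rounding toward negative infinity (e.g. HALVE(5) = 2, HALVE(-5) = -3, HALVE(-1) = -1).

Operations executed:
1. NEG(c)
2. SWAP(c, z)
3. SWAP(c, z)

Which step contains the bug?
Step 1

Trace with buggy code:
Initial: c=-2, z=3
After step 1: c=2, z=3
After step 2: c=3, z=2
After step 3: c=2, z=3
Actual final c=2, z=3 ≠ expected c=-2, z=4.
Step 1 is the only position where a single-operation replacement can produce the expected result.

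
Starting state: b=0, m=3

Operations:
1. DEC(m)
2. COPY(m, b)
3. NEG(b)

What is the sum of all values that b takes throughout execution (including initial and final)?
0

Values of b at each step:
Initial: b = 0
After step 1: b = 0
After step 2: b = 0
After step 3: b = 0
Sum = 0 + 0 + 0 + 0 = 0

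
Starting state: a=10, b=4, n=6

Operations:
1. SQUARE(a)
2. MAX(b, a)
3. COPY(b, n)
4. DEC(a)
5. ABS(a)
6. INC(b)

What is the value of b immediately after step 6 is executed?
b = 7

Tracing b through execution:
Initial: b = 4
After step 1 (SQUARE(a)): b = 4
After step 2 (MAX(b, a)): b = 100
After step 3 (COPY(b, n)): b = 6
After step 4 (DEC(a)): b = 6
After step 5 (ABS(a)): b = 6
After step 6 (INC(b)): b = 7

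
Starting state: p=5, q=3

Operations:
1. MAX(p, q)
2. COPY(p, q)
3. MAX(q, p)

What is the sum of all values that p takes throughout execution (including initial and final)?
16

Values of p at each step:
Initial: p = 5
After step 1: p = 5
After step 2: p = 3
After step 3: p = 3
Sum = 5 + 5 + 3 + 3 = 16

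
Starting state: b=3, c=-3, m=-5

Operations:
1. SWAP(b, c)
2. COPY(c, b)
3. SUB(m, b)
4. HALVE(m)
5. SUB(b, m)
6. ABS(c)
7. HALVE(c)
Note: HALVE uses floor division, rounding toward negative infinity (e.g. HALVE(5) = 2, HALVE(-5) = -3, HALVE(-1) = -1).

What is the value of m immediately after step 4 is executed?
m = -1

Tracing m through execution:
Initial: m = -5
After step 1 (SWAP(b, c)): m = -5
After step 2 (COPY(c, b)): m = -5
After step 3 (SUB(m, b)): m = -2
After step 4 (HALVE(m)): m = -1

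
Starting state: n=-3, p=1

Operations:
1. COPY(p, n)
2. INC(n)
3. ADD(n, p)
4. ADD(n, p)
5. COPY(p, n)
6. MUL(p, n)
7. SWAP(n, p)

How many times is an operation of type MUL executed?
1

Counting MUL operations:
Step 6: MUL(p, n) ← MUL
Total: 1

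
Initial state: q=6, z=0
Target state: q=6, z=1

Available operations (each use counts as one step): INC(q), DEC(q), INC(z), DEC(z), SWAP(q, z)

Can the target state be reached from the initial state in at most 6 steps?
Yes

Path (1 step): INC(z)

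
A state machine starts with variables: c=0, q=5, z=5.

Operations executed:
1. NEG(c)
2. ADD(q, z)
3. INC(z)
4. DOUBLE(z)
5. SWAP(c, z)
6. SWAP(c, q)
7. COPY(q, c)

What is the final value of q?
q = 10

Tracing execution:
Step 1: NEG(c) → q = 5
Step 2: ADD(q, z) → q = 10
Step 3: INC(z) → q = 10
Step 4: DOUBLE(z) → q = 10
Step 5: SWAP(c, z) → q = 10
Step 6: SWAP(c, q) → q = 12
Step 7: COPY(q, c) → q = 10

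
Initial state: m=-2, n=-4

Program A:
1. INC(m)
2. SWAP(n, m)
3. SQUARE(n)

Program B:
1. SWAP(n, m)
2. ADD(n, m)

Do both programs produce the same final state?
No

Program A final state: m=-4, n=1
Program B final state: m=-4, n=-6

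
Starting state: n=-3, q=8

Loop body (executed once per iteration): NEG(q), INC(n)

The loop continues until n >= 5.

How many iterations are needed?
8

Tracing iterations:
Initial: n=-3, q=8
After iteration 1: n=-2, q=-8
After iteration 2: n=-1, q=8
After iteration 3: n=0, q=-8
After iteration 4: n=1, q=8
After iteration 5: n=2, q=-8
After iteration 6: n=3, q=8
After iteration 7: n=4, q=-8
After iteration 8: n=5, q=8
n >= 5 now holds, so the loop exits after 8 iterations.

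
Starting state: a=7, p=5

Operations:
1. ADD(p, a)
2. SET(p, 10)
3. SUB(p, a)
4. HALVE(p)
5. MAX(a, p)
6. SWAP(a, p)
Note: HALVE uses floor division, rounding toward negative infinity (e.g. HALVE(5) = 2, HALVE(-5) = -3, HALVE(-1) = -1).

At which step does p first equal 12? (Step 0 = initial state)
Step 1

Tracing p:
Initial: p = 5
After step 1: p = 12 ← first occurrence
After step 2: p = 10
After step 3: p = 3
After step 4: p = 1
After step 5: p = 1
After step 6: p = 7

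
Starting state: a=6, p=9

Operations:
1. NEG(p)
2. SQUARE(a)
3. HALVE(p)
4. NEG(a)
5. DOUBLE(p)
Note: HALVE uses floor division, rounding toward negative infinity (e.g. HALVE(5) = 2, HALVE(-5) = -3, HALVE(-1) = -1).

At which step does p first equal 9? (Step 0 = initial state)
Step 0

Tracing p:
Initial: p = 9 ← first occurrence
After step 1: p = -9
After step 2: p = -9
After step 3: p = -5
After step 4: p = -5
After step 5: p = -10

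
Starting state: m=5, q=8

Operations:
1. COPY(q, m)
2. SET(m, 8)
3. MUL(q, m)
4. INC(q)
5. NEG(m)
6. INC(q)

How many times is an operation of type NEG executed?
1

Counting NEG operations:
Step 5: NEG(m) ← NEG
Total: 1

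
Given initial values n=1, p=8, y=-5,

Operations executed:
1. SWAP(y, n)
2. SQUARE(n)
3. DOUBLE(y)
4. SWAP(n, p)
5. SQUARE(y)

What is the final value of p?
p = 25

Tracing execution:
Step 1: SWAP(y, n) → p = 8
Step 2: SQUARE(n) → p = 8
Step 3: DOUBLE(y) → p = 8
Step 4: SWAP(n, p) → p = 25
Step 5: SQUARE(y) → p = 25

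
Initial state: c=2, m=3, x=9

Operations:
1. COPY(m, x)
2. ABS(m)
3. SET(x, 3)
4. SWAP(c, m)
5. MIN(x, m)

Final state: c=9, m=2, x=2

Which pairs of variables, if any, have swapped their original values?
(c, x)

Comparing initial and final values:
c: 2 → 9
m: 3 → 2
x: 9 → 2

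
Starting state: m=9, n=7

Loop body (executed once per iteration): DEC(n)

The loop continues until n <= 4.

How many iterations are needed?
3

Tracing iterations:
Initial: m=9, n=7
After iteration 1: m=9, n=6
After iteration 2: m=9, n=5
After iteration 3: m=9, n=4
n <= 4 now holds, so the loop exits after 3 iterations.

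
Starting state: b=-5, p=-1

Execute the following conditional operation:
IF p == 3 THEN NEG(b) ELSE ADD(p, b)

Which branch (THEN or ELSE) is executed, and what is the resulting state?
Branch: ELSE, Final state: b=-5, p=-6

Evaluating condition: p == 3
p = -1
Condition is False, so ELSE branch executes
After ADD(p, b): b=-5, p=-6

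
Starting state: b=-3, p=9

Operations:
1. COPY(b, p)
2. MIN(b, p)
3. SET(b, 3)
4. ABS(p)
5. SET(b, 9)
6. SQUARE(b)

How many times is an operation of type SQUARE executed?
1

Counting SQUARE operations:
Step 6: SQUARE(b) ← SQUARE
Total: 1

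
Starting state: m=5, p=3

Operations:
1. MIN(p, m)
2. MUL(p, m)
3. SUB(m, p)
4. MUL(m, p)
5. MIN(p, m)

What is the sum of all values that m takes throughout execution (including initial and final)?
-295

Values of m at each step:
Initial: m = 5
After step 1: m = 5
After step 2: m = 5
After step 3: m = -10
After step 4: m = -150
After step 5: m = -150
Sum = 5 + 5 + 5 + -10 + -150 + -150 = -295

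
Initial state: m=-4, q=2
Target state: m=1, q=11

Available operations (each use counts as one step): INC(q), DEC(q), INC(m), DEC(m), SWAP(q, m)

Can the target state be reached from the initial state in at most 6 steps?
No

The target state cannot be reached within 6 steps.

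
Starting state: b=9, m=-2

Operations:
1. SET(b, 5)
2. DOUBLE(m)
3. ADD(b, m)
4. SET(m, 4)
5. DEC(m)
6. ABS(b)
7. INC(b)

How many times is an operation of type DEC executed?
1

Counting DEC operations:
Step 5: DEC(m) ← DEC
Total: 1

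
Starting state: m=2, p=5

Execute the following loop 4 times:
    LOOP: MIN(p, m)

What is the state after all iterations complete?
m=2, p=2

Iteration trace:
Start: m=2, p=5
After iteration 1: m=2, p=2
After iteration 2: m=2, p=2
After iteration 3: m=2, p=2
After iteration 4: m=2, p=2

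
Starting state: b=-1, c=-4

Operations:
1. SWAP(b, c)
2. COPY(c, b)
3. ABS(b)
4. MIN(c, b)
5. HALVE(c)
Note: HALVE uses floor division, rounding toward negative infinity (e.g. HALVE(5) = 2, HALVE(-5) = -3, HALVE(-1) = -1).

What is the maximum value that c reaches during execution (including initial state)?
-1

Values of c at each step:
Initial: c = -4
After step 1: c = -1 ← maximum
After step 2: c = -4
After step 3: c = -4
After step 4: c = -4
After step 5: c = -2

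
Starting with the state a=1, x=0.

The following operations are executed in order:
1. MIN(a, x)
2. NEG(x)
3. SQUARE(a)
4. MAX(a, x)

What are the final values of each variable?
{a: 0, x: 0}

Step-by-step execution:
Initial: a=1, x=0
After step 1 (MIN(a, x)): a=0, x=0
After step 2 (NEG(x)): a=0, x=0
After step 3 (SQUARE(a)): a=0, x=0
After step 4 (MAX(a, x)): a=0, x=0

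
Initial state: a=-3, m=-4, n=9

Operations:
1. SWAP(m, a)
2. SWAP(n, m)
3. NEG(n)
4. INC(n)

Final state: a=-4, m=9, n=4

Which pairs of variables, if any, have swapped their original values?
None

Comparing initial and final values:
n: 9 → 4
a: -3 → -4
m: -4 → 9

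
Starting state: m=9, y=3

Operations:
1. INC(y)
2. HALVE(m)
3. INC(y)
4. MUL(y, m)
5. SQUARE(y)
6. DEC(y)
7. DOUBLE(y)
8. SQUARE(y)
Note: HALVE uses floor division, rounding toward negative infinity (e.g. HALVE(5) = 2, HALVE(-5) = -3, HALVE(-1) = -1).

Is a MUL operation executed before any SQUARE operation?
Yes

First MUL: step 4
First SQUARE: step 5
Since 4 < 5, MUL comes first.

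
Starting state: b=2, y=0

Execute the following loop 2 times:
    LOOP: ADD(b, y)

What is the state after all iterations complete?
b=2, y=0

Iteration trace:
Start: b=2, y=0
After iteration 1: b=2, y=0
After iteration 2: b=2, y=0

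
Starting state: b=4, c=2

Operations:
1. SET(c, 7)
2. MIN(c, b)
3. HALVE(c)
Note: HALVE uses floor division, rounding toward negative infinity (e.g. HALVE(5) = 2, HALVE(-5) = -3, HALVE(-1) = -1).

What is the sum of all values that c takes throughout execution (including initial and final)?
15

Values of c at each step:
Initial: c = 2
After step 1: c = 7
After step 2: c = 4
After step 3: c = 2
Sum = 2 + 7 + 4 + 2 = 15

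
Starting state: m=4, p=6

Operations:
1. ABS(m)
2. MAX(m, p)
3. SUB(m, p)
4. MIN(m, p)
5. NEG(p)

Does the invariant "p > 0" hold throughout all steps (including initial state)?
No, violated after step 5

The invariant is violated after step 5.

State at each step:
Initial: m=4, p=6
After step 1: m=4, p=6
After step 2: m=6, p=6
After step 3: m=0, p=6
After step 4: m=0, p=6
After step 5: m=0, p=-6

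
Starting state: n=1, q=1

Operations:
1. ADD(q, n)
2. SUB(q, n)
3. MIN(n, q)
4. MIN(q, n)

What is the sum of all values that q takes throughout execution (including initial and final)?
6

Values of q at each step:
Initial: q = 1
After step 1: q = 2
After step 2: q = 1
After step 3: q = 1
After step 4: q = 1
Sum = 1 + 2 + 1 + 1 + 1 = 6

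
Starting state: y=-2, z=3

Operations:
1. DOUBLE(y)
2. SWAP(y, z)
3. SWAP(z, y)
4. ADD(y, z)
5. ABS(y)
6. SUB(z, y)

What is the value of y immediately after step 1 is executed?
y = -4

Tracing y through execution:
Initial: y = -2
After step 1 (DOUBLE(y)): y = -4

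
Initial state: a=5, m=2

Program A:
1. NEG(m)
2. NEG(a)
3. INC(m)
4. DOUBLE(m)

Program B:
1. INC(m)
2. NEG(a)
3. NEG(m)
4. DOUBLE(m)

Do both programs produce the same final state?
No

Program A final state: a=-5, m=-2
Program B final state: a=-5, m=-6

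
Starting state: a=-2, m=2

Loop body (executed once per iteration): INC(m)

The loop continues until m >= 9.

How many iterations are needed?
7

Tracing iterations:
Initial: a=-2, m=2
After iteration 1: a=-2, m=3
After iteration 2: a=-2, m=4
After iteration 3: a=-2, m=5
After iteration 4: a=-2, m=6
After iteration 5: a=-2, m=7
After iteration 6: a=-2, m=8
After iteration 7: a=-2, m=9
m >= 9 now holds, so the loop exits after 7 iterations.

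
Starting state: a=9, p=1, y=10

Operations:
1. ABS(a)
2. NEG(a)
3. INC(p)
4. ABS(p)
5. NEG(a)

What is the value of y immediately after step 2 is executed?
y = 10

Tracing y through execution:
Initial: y = 10
After step 1 (ABS(a)): y = 10
After step 2 (NEG(a)): y = 10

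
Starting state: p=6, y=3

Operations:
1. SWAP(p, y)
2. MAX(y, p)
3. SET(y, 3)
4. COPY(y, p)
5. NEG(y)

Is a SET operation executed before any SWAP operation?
No

First SET: step 3
First SWAP: step 1
Since 3 > 1, SWAP comes first.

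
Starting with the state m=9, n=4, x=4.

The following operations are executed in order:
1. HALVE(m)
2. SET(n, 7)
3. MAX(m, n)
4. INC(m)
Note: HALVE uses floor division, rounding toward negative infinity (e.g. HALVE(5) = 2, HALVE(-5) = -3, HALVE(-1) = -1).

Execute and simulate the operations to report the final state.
{m: 8, n: 7, x: 4}

Step-by-step execution:
Initial: m=9, n=4, x=4
After step 1 (HALVE(m)): m=4, n=4, x=4
After step 2 (SET(n, 7)): m=4, n=7, x=4
After step 3 (MAX(m, n)): m=7, n=7, x=4
After step 4 (INC(m)): m=8, n=7, x=4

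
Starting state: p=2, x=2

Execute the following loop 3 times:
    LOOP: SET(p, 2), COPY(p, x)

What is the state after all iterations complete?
p=2, x=2

Iteration trace:
Start: p=2, x=2
After iteration 1: p=2, x=2
After iteration 2: p=2, x=2
After iteration 3: p=2, x=2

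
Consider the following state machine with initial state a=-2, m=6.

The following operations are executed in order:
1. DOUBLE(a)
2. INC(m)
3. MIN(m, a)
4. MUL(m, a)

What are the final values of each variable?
{a: -4, m: 16}

Step-by-step execution:
Initial: a=-2, m=6
After step 1 (DOUBLE(a)): a=-4, m=6
After step 2 (INC(m)): a=-4, m=7
After step 3 (MIN(m, a)): a=-4, m=-4
After step 4 (MUL(m, a)): a=-4, m=16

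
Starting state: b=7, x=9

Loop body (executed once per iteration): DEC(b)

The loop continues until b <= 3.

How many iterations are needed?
4

Tracing iterations:
Initial: b=7, x=9
After iteration 1: b=6, x=9
After iteration 2: b=5, x=9
After iteration 3: b=4, x=9
After iteration 4: b=3, x=9
b <= 3 now holds, so the loop exits after 4 iterations.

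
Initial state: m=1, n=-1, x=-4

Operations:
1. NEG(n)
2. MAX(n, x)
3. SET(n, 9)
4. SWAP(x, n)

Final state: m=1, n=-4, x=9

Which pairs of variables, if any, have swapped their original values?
None

Comparing initial and final values:
n: -1 → -4
m: 1 → 1
x: -4 → 9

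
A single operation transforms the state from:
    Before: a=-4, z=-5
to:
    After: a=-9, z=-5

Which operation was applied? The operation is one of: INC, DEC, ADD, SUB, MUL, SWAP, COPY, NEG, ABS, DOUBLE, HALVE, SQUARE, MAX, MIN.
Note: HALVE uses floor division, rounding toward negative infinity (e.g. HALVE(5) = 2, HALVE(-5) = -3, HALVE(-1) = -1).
ADD(a, z)

Analyzing the change:
Before: a=-4, z=-5
After: a=-9, z=-5
Variable a changed from -4 to -9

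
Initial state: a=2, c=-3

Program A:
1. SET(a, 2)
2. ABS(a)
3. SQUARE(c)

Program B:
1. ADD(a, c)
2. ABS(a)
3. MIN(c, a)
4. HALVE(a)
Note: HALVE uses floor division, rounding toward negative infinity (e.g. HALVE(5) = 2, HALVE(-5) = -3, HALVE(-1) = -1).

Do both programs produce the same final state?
No

Program A final state: a=2, c=9
Program B final state: a=0, c=-3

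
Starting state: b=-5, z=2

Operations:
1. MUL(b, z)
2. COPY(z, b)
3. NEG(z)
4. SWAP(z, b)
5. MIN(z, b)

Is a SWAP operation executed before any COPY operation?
No

First SWAP: step 4
First COPY: step 2
Since 4 > 2, COPY comes first.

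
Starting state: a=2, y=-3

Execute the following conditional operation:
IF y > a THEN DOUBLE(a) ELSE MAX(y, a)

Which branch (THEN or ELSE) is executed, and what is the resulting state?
Branch: ELSE, Final state: a=2, y=2

Evaluating condition: y > a
y = -3, a = 2
Condition is False, so ELSE branch executes
After MAX(y, a): a=2, y=2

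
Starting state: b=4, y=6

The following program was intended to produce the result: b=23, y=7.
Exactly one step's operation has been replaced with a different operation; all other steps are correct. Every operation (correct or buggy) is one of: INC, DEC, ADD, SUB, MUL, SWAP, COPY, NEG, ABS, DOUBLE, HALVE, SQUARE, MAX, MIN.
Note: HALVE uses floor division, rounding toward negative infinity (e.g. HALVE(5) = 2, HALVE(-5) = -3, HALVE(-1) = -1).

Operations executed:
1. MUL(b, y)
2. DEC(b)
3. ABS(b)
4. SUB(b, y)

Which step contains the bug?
Step 4

Trace with buggy code:
Initial: b=4, y=6
After step 1: b=24, y=6
After step 2: b=23, y=6
After step 3: b=23, y=6
After step 4: b=17, y=6
Actual final b=17, y=6 ≠ expected b=23, y=7.
Step 4 is the only position where a single-operation replacement can produce the expected result.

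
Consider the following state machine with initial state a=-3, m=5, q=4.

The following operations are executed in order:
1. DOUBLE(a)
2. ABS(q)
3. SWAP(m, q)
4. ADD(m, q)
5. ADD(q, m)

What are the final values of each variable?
{a: -6, m: 9, q: 14}

Step-by-step execution:
Initial: a=-3, m=5, q=4
After step 1 (DOUBLE(a)): a=-6, m=5, q=4
After step 2 (ABS(q)): a=-6, m=5, q=4
After step 3 (SWAP(m, q)): a=-6, m=4, q=5
After step 4 (ADD(m, q)): a=-6, m=9, q=5
After step 5 (ADD(q, m)): a=-6, m=9, q=14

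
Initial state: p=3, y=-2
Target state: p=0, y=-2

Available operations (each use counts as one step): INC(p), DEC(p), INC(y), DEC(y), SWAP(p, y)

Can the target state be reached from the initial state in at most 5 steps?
Yes

Path (3 steps): DEC(p) → DEC(p) → DEC(p)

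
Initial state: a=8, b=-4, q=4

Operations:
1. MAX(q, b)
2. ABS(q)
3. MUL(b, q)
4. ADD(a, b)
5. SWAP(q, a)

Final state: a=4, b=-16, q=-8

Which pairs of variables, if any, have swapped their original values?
None

Comparing initial and final values:
q: 4 → -8
b: -4 → -16
a: 8 → 4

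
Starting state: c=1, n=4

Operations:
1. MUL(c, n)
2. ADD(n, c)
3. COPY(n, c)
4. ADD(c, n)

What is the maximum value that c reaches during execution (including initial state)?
8

Values of c at each step:
Initial: c = 1
After step 1: c = 4
After step 2: c = 4
After step 3: c = 4
After step 4: c = 8 ← maximum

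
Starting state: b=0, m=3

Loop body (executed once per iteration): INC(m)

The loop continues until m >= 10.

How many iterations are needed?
7

Tracing iterations:
Initial: b=0, m=3
After iteration 1: b=0, m=4
After iteration 2: b=0, m=5
After iteration 3: b=0, m=6
After iteration 4: b=0, m=7
After iteration 5: b=0, m=8
After iteration 6: b=0, m=9
After iteration 7: b=0, m=10
m >= 10 now holds, so the loop exits after 7 iterations.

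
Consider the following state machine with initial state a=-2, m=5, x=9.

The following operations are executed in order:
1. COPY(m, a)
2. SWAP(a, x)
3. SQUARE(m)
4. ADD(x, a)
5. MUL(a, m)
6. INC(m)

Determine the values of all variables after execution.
{a: 36, m: 5, x: 7}

Step-by-step execution:
Initial: a=-2, m=5, x=9
After step 1 (COPY(m, a)): a=-2, m=-2, x=9
After step 2 (SWAP(a, x)): a=9, m=-2, x=-2
After step 3 (SQUARE(m)): a=9, m=4, x=-2
After step 4 (ADD(x, a)): a=9, m=4, x=7
After step 5 (MUL(a, m)): a=36, m=4, x=7
After step 6 (INC(m)): a=36, m=5, x=7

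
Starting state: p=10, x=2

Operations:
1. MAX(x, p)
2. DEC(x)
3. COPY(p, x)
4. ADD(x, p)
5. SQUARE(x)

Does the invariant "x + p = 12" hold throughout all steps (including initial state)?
No, violated after step 1

The invariant is violated after step 1.

State at each step:
Initial: p=10, x=2
After step 1: p=10, x=10
After step 2: p=10, x=9
After step 3: p=9, x=9
After step 4: p=9, x=18
After step 5: p=9, x=324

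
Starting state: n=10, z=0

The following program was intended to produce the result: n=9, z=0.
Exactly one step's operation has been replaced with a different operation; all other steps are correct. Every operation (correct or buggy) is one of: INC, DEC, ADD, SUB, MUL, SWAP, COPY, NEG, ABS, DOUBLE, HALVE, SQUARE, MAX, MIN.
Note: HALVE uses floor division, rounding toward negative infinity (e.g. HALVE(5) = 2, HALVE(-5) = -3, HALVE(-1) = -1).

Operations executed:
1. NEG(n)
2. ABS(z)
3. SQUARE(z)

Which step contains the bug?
Step 1

Trace with buggy code:
Initial: n=10, z=0
After step 1: n=-10, z=0
After step 2: n=-10, z=0
After step 3: n=-10, z=0
Actual final n=-10, z=0 ≠ expected n=9, z=0.
Step 1 is the only position where a single-operation replacement can produce the expected result.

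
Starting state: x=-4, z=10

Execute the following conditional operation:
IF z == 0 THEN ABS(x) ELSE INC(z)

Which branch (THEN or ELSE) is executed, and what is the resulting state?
Branch: ELSE, Final state: x=-4, z=11

Evaluating condition: z == 0
z = 10
Condition is False, so ELSE branch executes
After INC(z): x=-4, z=11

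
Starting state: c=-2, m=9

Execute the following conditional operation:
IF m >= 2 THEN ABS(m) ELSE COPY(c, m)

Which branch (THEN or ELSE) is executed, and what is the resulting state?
Branch: THEN, Final state: c=-2, m=9

Evaluating condition: m >= 2
m = 9
Condition is True, so THEN branch executes
After ABS(m): c=-2, m=9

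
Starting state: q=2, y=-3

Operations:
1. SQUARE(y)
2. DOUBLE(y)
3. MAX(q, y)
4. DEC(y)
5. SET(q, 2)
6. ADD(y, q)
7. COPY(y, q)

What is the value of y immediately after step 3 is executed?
y = 18

Tracing y through execution:
Initial: y = -3
After step 1 (SQUARE(y)): y = 9
After step 2 (DOUBLE(y)): y = 18
After step 3 (MAX(q, y)): y = 18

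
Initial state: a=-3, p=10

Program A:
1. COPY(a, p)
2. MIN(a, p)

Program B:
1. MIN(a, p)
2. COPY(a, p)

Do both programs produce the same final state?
Yes

Program A final state: a=10, p=10
Program B final state: a=10, p=10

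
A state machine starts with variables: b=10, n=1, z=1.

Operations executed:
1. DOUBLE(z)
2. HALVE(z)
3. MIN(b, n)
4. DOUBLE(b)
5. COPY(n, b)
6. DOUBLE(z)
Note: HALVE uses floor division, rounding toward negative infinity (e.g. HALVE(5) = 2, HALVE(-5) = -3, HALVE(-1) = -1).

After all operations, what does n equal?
n = 2

Tracing execution:
Step 1: DOUBLE(z) → n = 1
Step 2: HALVE(z) → n = 1
Step 3: MIN(b, n) → n = 1
Step 4: DOUBLE(b) → n = 1
Step 5: COPY(n, b) → n = 2
Step 6: DOUBLE(z) → n = 2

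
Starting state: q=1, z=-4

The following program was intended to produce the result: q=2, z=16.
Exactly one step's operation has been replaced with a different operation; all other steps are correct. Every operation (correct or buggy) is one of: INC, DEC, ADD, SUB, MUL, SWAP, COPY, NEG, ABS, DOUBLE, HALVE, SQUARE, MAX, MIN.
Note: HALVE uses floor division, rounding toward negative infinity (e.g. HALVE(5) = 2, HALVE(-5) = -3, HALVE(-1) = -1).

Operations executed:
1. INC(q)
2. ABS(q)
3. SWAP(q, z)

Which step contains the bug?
Step 3

Trace with buggy code:
Initial: q=1, z=-4
After step 1: q=2, z=-4
After step 2: q=2, z=-4
After step 3: q=-4, z=2
Actual final q=-4, z=2 ≠ expected q=2, z=16.
Step 3 is the only position where a single-operation replacement can produce the expected result.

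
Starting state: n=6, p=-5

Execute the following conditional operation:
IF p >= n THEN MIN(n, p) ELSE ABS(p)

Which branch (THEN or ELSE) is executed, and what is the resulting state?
Branch: ELSE, Final state: n=6, p=5

Evaluating condition: p >= n
p = -5, n = 6
Condition is False, so ELSE branch executes
After ABS(p): n=6, p=5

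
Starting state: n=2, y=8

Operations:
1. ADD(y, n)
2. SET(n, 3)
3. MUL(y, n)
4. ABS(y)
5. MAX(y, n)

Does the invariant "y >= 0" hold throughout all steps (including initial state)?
Yes

The invariant holds at every step.

State at each step:
Initial: n=2, y=8
After step 1: n=2, y=10
After step 2: n=3, y=10
After step 3: n=3, y=30
After step 4: n=3, y=30
After step 5: n=3, y=30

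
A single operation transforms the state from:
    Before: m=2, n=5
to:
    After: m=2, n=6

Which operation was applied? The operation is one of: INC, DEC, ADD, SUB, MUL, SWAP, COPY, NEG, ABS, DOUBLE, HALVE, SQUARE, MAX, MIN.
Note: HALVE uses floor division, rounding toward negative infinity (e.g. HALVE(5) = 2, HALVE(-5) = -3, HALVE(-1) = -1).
INC(n)

Analyzing the change:
Before: m=2, n=5
After: m=2, n=6
Variable n changed from 5 to 6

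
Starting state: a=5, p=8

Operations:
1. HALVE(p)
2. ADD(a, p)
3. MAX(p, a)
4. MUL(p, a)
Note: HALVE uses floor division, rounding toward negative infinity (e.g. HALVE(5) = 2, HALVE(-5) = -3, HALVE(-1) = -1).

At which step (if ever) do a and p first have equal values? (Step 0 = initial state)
Step 3

a and p first become equal after step 3.

Comparing values at each step:
Initial: a=5, p=8
After step 1: a=5, p=4
After step 2: a=9, p=4
After step 3: a=9, p=9 ← equal!
After step 4: a=9, p=81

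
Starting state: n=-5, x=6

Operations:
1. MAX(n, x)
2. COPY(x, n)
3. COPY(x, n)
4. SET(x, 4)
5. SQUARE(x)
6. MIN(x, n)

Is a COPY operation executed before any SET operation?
Yes

First COPY: step 2
First SET: step 4
Since 2 < 4, COPY comes first.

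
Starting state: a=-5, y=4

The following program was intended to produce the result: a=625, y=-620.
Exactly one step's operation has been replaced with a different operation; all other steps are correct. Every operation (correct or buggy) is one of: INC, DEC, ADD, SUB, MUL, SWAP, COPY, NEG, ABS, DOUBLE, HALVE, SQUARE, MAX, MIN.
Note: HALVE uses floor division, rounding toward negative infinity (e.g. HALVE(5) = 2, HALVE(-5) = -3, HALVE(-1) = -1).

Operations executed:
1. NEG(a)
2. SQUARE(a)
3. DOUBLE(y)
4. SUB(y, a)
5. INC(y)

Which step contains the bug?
Step 3

Trace with buggy code:
Initial: a=-5, y=4
After step 1: a=5, y=4
After step 2: a=25, y=4
After step 3: a=25, y=8
After step 4: a=25, y=-17
After step 5: a=25, y=-16
Actual final a=25, y=-16 ≠ expected a=625, y=-620.
Step 3 is the only position where a single-operation replacement can produce the expected result.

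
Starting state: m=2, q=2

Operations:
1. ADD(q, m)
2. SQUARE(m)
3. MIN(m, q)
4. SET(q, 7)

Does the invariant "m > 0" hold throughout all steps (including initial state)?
Yes

The invariant holds at every step.

State at each step:
Initial: m=2, q=2
After step 1: m=2, q=4
After step 2: m=4, q=4
After step 3: m=4, q=4
After step 4: m=4, q=7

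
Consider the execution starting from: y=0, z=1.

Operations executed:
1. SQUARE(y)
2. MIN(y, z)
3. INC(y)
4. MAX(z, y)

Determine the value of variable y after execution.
y = 1

Tracing execution:
Step 1: SQUARE(y) → y = 0
Step 2: MIN(y, z) → y = 0
Step 3: INC(y) → y = 1
Step 4: MAX(z, y) → y = 1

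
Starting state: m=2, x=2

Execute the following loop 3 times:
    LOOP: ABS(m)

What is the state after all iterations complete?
m=2, x=2

Iteration trace:
Start: m=2, x=2
After iteration 1: m=2, x=2
After iteration 2: m=2, x=2
After iteration 3: m=2, x=2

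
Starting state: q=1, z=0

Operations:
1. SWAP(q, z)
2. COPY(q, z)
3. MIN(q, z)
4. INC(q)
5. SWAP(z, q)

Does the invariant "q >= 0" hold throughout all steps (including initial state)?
Yes

The invariant holds at every step.

State at each step:
Initial: q=1, z=0
After step 1: q=0, z=1
After step 2: q=1, z=1
After step 3: q=1, z=1
After step 4: q=2, z=1
After step 5: q=1, z=2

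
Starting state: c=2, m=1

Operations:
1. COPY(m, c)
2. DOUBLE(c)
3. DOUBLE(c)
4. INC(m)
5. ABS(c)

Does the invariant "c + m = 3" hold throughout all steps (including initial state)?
No, violated after step 1

The invariant is violated after step 1.

State at each step:
Initial: c=2, m=1
After step 1: c=2, m=2
After step 2: c=4, m=2
After step 3: c=8, m=2
After step 4: c=8, m=3
After step 5: c=8, m=3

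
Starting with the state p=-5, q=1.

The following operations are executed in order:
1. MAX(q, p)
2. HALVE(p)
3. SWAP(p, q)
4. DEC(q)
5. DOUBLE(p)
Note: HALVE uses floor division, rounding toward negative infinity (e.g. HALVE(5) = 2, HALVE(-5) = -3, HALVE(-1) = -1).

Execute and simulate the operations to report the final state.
{p: 2, q: -4}

Step-by-step execution:
Initial: p=-5, q=1
After step 1 (MAX(q, p)): p=-5, q=1
After step 2 (HALVE(p)): p=-3, q=1
After step 3 (SWAP(p, q)): p=1, q=-3
After step 4 (DEC(q)): p=1, q=-4
After step 5 (DOUBLE(p)): p=2, q=-4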